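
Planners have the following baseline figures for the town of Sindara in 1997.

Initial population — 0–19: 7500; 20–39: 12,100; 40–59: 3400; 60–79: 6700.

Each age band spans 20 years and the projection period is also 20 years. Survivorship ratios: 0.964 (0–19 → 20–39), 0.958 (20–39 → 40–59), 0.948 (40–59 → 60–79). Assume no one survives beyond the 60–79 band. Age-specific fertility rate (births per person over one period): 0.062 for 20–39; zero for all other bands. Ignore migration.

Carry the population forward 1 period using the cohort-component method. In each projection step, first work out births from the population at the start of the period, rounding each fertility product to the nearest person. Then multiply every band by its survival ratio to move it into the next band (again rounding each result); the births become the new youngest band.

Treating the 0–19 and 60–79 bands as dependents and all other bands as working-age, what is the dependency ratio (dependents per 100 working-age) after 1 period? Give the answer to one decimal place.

21.1

Call the groups 1 to 4, youngest first.
After projecting period 1:
Births: 12100 × 0.062 = 750
Group 2: 7500 × 0.964 = 7230
Group 3: 12100 × 0.958 = 11592
Group 4: 3400 × 0.948 = 3223
Population now: 0–19=750, 20–39=7230, 40–59=11592, 60–79=3223
Dependents (band 0–19 + band 60–79) = 750 + 3223 = 3973; working-age = 18822; ratio = 3973/18822 × 100 = 21.1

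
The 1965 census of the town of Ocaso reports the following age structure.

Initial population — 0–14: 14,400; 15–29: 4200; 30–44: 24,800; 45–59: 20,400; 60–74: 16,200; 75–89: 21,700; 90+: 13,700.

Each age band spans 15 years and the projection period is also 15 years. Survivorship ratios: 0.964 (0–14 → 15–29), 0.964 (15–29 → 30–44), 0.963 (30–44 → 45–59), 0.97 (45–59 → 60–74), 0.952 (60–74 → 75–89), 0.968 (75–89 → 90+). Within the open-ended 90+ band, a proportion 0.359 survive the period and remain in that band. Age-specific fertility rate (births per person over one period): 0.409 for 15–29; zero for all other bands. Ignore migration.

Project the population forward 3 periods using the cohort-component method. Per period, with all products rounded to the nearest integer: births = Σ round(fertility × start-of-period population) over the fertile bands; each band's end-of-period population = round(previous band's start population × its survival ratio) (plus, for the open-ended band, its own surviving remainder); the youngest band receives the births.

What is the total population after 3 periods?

— Period 1 —
Births: 4200 * 0.409 = 1718
15–29: 14400 * 0.964 = 13882
30–44: 4200 * 0.964 = 4049
45–59: 24800 * 0.963 = 23882
60–74: 20400 * 0.97 = 19788
75–89: 16200 * 0.952 = 15422
90+: 21700 * 0.968 + 13700 * 0.359 = 21006 + 4918 = 25924
→ [1718, 13882, 4049, 23882, 19788, 15422, 25924]
— Period 2 —
Births: 13882 * 0.409 = 5678
15–29: 1718 * 0.964 = 1656
30–44: 13882 * 0.964 = 13382
45–59: 4049 * 0.963 = 3899
60–74: 23882 * 0.97 = 23166
75–89: 19788 * 0.952 = 18838
90+: 15422 * 0.968 + 25924 * 0.359 = 14928 + 9307 = 24235
→ [5678, 1656, 13382, 3899, 23166, 18838, 24235]
— Period 3 —
Births: 1656 * 0.409 = 677
15–29: 5678 * 0.964 = 5474
30–44: 1656 * 0.964 = 1596
45–59: 13382 * 0.963 = 12887
60–74: 3899 * 0.97 = 3782
75–89: 23166 * 0.952 = 22054
90+: 18838 * 0.968 + 24235 * 0.359 = 18235 + 8700 = 26935
→ [677, 5474, 1596, 12887, 3782, 22054, 26935]
Total after period 3: 677 + 5474 + 1596 + 12887 + 3782 + 22054 + 26935 = 73405

73405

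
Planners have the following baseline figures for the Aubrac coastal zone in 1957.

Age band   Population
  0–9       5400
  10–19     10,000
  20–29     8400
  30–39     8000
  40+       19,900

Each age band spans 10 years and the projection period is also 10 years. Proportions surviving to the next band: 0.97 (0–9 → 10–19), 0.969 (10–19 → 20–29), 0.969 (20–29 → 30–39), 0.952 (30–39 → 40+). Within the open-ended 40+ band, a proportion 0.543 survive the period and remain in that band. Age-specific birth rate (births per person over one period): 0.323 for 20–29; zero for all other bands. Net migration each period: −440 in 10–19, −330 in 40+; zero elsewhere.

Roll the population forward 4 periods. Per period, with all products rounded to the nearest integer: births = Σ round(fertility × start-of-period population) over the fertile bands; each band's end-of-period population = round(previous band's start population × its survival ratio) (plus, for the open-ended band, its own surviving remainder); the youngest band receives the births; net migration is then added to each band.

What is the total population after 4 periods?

Numbering the groups 1..5 from youngest to oldest:
[period 1]
Births: 8400 * 0.323 = 2713
Group 2: 5400 * 0.97 = 5238
Group 3: 10000 * 0.969 = 9690
Group 4: 8400 * 0.969 = 8140
Group 5: 8000 * 0.952 + 19900 * 0.543 = 7616 + 10806 = 18422
Net migration: Group 2 − 440 → 4798; Group 5 − 330 → 18092
Giving 2713 / 4798 / 9690 / 8140 / 18092.
[period 2]
Births: 9690 * 0.323 = 3130
Group 2: 2713 * 0.97 = 2632
Group 3: 4798 * 0.969 = 4649
Group 4: 9690 * 0.969 = 9390
Group 5: 8140 * 0.952 + 18092 * 0.543 = 7749 + 9824 = 17573
Net migration: Group 2 − 440 → 2192; Group 5 − 330 → 17243
Giving 3130 / 2192 / 4649 / 9390 / 17243.
[period 3]
Births: 4649 * 0.323 = 1502
Group 2: 3130 * 0.97 = 3036
Group 3: 2192 * 0.969 = 2124
Group 4: 4649 * 0.969 = 4505
Group 5: 9390 * 0.952 + 17243 * 0.543 = 8939 + 9363 = 18302
Net migration: Group 2 − 440 → 2596; Group 5 − 330 → 17972
Giving 1502 / 2596 / 2124 / 4505 / 17972.
[period 4]
Births: 2124 * 0.323 = 686
Group 2: 1502 * 0.97 = 1457
Group 3: 2596 * 0.969 = 2516
Group 4: 2124 * 0.969 = 2058
Group 5: 4505 * 0.952 + 17972 * 0.543 = 4289 + 9759 = 14048
Net migration: Group 2 − 440 → 1017; Group 5 − 330 → 13718
Giving 686 / 1017 / 2516 / 2058 / 13718.
Total after period 4: 686 + 1017 + 2516 + 2058 + 13718 = 19995

19995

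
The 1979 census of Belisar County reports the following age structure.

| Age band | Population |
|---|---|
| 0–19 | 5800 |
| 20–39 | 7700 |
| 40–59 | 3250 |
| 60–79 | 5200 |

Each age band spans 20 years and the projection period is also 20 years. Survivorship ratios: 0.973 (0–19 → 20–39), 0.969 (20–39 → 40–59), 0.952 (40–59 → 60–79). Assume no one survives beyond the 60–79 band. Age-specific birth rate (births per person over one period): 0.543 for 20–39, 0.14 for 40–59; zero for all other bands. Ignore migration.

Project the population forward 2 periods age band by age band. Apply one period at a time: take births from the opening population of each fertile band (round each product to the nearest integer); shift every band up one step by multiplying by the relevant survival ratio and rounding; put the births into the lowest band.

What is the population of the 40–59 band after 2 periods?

5468

After projecting period 1:
Births: 7700 × 0.543 = 4181 ; 3250 × 0.14 = 455 → total 4636
20–39: 5800 × 0.973 = 5643
40–59: 7700 × 0.969 = 7461
60–79: 3250 × 0.952 = 3094
Giving 4636 / 5643 / 7461 / 3094.
After projecting period 2:
Births: 5643 × 0.543 = 3064 ; 7461 × 0.14 = 1045 → total 4109
20–39: 4636 × 0.973 = 4511
40–59: 5643 × 0.969 = 5468
60–79: 7461 × 0.952 = 7103
Giving 4109 / 4511 / 5468 / 7103.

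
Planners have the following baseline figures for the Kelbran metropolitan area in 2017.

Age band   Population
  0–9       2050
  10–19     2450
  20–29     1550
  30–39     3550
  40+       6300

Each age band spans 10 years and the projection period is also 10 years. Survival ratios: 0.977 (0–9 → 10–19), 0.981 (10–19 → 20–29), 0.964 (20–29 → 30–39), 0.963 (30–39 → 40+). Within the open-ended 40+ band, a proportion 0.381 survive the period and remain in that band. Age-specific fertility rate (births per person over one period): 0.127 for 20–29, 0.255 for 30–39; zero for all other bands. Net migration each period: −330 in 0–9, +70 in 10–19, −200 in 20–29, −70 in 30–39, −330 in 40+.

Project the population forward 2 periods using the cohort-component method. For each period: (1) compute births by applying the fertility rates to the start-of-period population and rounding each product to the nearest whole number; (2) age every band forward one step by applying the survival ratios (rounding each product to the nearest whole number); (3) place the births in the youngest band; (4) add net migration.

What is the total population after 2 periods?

8157

Call the bands 1 to 5, youngest first.
Period 1:
Births: 1550 * 0.127 = 197, 3550 * 0.255 = 905 — total 1102
Band 2: 2050 * 0.977 = 2003
Band 3: 2450 * 0.981 = 2403
Band 4: 1550 * 0.964 = 1494
Band 5: 3550 * 0.963 + 6300 * 0.381 = 3419 + 2400 = 5819
Net migration: Band 1 − 330 → 772; Band 2 + 70 → 2073; Band 3 − 200 → 2203; Band 4 − 70 → 1424; Band 5 − 330 → 5489
End of period: [772, 2073, 2203, 1424, 5489]
Period 2:
Births: 2203 * 0.127 = 280, 1424 * 0.255 = 363 — total 643
Band 2: 772 * 0.977 = 754
Band 3: 2073 * 0.981 = 2034
Band 4: 2203 * 0.964 = 2124
Band 5: 1424 * 0.963 + 5489 * 0.381 = 1371 + 2091 = 3462
Net migration: Band 1 − 330 → 313; Band 2 + 70 → 824; Band 3 − 200 → 1834; Band 4 − 70 → 2054; Band 5 − 330 → 3132
End of period: [313, 824, 1834, 2054, 3132]
Total after period 2: 313 + 824 + 1834 + 2054 + 3132 = 8157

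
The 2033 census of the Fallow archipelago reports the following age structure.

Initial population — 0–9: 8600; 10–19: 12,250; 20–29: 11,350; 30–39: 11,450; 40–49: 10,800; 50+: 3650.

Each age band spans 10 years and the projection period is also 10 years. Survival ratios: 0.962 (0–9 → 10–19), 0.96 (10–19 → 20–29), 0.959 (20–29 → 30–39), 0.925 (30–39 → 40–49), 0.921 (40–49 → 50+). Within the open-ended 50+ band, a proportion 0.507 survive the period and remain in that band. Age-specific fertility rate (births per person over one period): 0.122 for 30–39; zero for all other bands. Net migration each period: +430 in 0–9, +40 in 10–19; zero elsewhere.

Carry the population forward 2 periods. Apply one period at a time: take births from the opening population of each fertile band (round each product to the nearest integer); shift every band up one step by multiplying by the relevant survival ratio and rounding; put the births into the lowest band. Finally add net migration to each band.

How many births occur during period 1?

1397

Numbering the groups 1..6 from youngest to oldest:
[period 1]
Births: 11450 * 0.122 = 1397
Group 2: 8600 * 0.962 = 8273
Group 3: 12250 * 0.96 = 11760
Group 4: 11350 * 0.959 = 10885
Group 5: 11450 * 0.925 = 10591
Group 6: 10800 * 0.921 + 3650 * 0.507 = 9947 + 1851 = 11798
Net migration: Group 1 + 430 → 1827; Group 2 + 40 → 8313
Giving 1827 / 8313 / 11760 / 10885 / 10591 / 11798.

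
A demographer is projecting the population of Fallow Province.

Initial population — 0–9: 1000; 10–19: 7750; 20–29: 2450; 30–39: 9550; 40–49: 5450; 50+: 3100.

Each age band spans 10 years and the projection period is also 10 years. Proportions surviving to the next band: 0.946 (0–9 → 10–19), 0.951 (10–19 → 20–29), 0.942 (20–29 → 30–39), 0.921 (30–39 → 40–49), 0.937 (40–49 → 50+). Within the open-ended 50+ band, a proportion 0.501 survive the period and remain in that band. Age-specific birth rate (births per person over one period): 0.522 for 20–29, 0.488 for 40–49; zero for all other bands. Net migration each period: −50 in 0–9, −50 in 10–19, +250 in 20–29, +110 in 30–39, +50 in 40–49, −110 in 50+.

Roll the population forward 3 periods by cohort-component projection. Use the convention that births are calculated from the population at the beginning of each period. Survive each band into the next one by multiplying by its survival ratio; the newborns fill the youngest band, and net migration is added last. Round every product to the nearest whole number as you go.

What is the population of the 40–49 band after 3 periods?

Period 1.
Births: 2450 * 0.522 = 1279 ; 5450 * 0.488 = 2660 ⇒ total 3939
10–19: 1000 * 0.946 = 946
20–29: 7750 * 0.951 = 7370
30–39: 2450 * 0.942 = 2308
40–49: 9550 * 0.921 = 8796
50+: 5450 * 0.937 + 3100 * 0.501 = 5107 + 1553 = 6660
Net migration: 0–9 − 50 → 3889; 10–19 − 50 → 896; 20–29 + 250 → 7620; 30–39 + 110 → 2418; 40–49 + 50 → 8846; 50+ − 110 → 6550
End of period: [3889, 896, 7620, 2418, 8846, 6550]
Period 2.
Births: 7620 * 0.522 = 3978 ; 8846 * 0.488 = 4317 ⇒ total 8295
10–19: 3889 * 0.946 = 3679
20–29: 896 * 0.951 = 852
30–39: 7620 * 0.942 = 7178
40–49: 2418 * 0.921 = 2227
50+: 8846 * 0.937 + 6550 * 0.501 = 8289 + 3282 = 11571
Net migration: 0–9 − 50 → 8245; 10–19 − 50 → 3629; 20–29 + 250 → 1102; 30–39 + 110 → 7288; 40–49 + 50 → 2277; 50+ − 110 → 11461
End of period: [8245, 3629, 1102, 7288, 2277, 11461]
Period 3.
Births: 1102 * 0.522 = 575 ; 2277 * 0.488 = 1111 ⇒ total 1686
10–19: 8245 * 0.946 = 7800
20–29: 3629 * 0.951 = 3451
30–39: 1102 * 0.942 = 1038
40–49: 7288 * 0.921 = 6712
50+: 2277 * 0.937 + 11461 * 0.501 = 2134 + 5742 = 7876
Net migration: 0–9 − 50 → 1636; 10–19 − 50 → 7750; 20–29 + 250 → 3701; 30–39 + 110 → 1148; 40–49 + 50 → 6762; 50+ − 110 → 7766
End of period: [1636, 7750, 3701, 1148, 6762, 7766]

6762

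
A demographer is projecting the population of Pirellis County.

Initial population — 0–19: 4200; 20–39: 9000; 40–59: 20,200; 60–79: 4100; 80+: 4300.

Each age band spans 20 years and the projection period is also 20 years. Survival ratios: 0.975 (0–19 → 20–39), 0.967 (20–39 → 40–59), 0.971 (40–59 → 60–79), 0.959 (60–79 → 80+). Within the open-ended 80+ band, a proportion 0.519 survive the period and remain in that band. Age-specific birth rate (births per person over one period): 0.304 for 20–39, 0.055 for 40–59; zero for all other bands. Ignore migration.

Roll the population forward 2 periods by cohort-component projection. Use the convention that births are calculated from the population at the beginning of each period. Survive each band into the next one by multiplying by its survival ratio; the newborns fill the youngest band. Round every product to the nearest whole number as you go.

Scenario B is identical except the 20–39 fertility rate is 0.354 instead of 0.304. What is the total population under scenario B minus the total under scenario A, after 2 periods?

644

(Bands numbered youngest = 1 to oldest = 5.)
After projecting period 1:
Births: 9000 × 0.304 = 2736 ; 20200 × 0.055 = 1111 — total 3847
Band 2: 4200 × 0.975 = 4095
Band 3: 9000 × 0.967 = 8703
Band 4: 20200 × 0.971 = 19614
Band 5: 4100 × 0.959 + 4300 × 0.519 = 3932 + 2232 = 6164
Population now: 0–19=3847, 20–39=4095, 40–59=8703, 60–79=19614, 80+=6164
After projecting period 2:
Births: 4095 × 0.304 = 1245 ; 8703 × 0.055 = 479 — total 1724
Band 2: 3847 × 0.975 = 3751
Band 3: 4095 × 0.967 = 3960
Band 4: 8703 × 0.971 = 8451
Band 5: 19614 × 0.959 + 6164 × 0.519 = 18810 + 3199 = 22009
Population now: 0–19=1724, 20–39=3751, 40–59=3960, 60–79=8451, 80+=22009
Scenario A total after 2 periods: 39895
Scenario B projection —
After projecting period 1:
Births: 9000 × 0.354 = 3186 ; 20200 × 0.055 = 1111 — total 4297
Band 2: 4200 × 0.975 = 4095
Band 3: 9000 × 0.967 = 8703
Band 4: 20200 × 0.971 = 19614
Band 5: 4100 × 0.959 + 4300 × 0.519 = 3932 + 2232 = 6164
Population now: 0–19=4297, 20–39=4095, 40–59=8703, 60–79=19614, 80+=6164
After projecting period 2:
Births: 4095 × 0.354 = 1450 ; 8703 × 0.055 = 479 — total 1929
Band 2: 4297 × 0.975 = 4190
Band 3: 4095 × 0.967 = 3960
Band 4: 8703 × 0.971 = 8451
Band 5: 19614 × 0.959 + 6164 × 0.519 = 18810 + 3199 = 22009
Population now: 0–19=1929, 20–39=4190, 40–59=3960, 60–79=8451, 80+=22009
Scenario B total after 2 periods: 40539
Difference B − A = 40539 − 39895 = 644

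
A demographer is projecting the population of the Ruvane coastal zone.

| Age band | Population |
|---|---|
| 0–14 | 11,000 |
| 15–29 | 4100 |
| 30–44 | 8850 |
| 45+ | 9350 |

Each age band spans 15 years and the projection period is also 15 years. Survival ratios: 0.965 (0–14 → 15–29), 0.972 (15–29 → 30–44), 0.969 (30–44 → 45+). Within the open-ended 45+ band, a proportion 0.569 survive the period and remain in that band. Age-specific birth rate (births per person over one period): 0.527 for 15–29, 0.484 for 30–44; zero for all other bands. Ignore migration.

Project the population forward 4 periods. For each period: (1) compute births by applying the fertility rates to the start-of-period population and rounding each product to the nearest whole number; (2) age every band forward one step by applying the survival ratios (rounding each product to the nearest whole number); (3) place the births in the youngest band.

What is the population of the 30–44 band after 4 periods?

7057

Period 1.
Births: 4100 * 0.527 = 2161  |  8850 * 0.484 = 4283 → total 6444
15–29: 11000 * 0.965 = 10615
30–44: 4100 * 0.972 = 3985
45+: 8850 * 0.969 + 9350 * 0.569 = 8576 + 5320 = 13896
→ [6444, 10615, 3985, 13896]
Period 2.
Births: 10615 * 0.527 = 5594  |  3985 * 0.484 = 1929 → total 7523
15–29: 6444 * 0.965 = 6218
30–44: 10615 * 0.972 = 10318
45+: 3985 * 0.969 + 13896 * 0.569 = 3861 + 7907 = 11768
→ [7523, 6218, 10318, 11768]
Period 3.
Births: 6218 * 0.527 = 3277  |  10318 * 0.484 = 4994 → total 8271
15–29: 7523 * 0.965 = 7260
30–44: 6218 * 0.972 = 6044
45+: 10318 * 0.969 + 11768 * 0.569 = 9998 + 6696 = 16694
→ [8271, 7260, 6044, 16694]
Period 4.
Births: 7260 * 0.527 = 3826  |  6044 * 0.484 = 2925 → total 6751
15–29: 8271 * 0.965 = 7982
30–44: 7260 * 0.972 = 7057
45+: 6044 * 0.969 + 16694 * 0.569 = 5857 + 9499 = 15356
→ [6751, 7982, 7057, 15356]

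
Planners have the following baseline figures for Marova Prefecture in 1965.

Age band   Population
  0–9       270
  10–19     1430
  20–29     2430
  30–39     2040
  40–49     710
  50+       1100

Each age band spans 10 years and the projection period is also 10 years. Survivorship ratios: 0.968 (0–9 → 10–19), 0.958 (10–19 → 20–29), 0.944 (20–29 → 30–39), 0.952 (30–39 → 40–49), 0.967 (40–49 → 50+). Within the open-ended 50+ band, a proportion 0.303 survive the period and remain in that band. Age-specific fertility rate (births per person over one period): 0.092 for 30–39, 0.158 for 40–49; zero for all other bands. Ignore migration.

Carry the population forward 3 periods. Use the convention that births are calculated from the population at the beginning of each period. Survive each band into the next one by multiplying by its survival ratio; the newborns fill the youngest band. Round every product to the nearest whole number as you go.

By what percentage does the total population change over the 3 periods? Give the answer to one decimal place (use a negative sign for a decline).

Period 1:
Births: 2040 × 0.092 = 188 ; 710 × 0.158 = 112 ⇒ total 300
10–19: 270 × 0.968 = 261
20–29: 1430 × 0.958 = 1370
30–39: 2430 × 0.944 = 2294
40–49: 2040 × 0.952 = 1942
50+: 710 × 0.967 + 1100 × 0.303 = 687 + 333 = 1020
Population now: 0–9=300, 10–19=261, 20–29=1370, 30–39=2294, 40–49=1942, 50+=1020
Period 2:
Births: 2294 × 0.092 = 211 ; 1942 × 0.158 = 307 ⇒ total 518
10–19: 300 × 0.968 = 290
20–29: 261 × 0.958 = 250
30–39: 1370 × 0.944 = 1293
40–49: 2294 × 0.952 = 2184
50+: 1942 × 0.967 + 1020 × 0.303 = 1878 + 309 = 2187
Population now: 0–9=518, 10–19=290, 20–29=250, 30–39=1293, 40–49=2184, 50+=2187
Period 3:
Births: 1293 × 0.092 = 119 ; 2184 × 0.158 = 345 ⇒ total 464
10–19: 518 × 0.968 = 501
20–29: 290 × 0.958 = 278
30–39: 250 × 0.944 = 236
40–49: 1293 × 0.952 = 1231
50+: 2184 × 0.967 + 2187 × 0.303 = 2112 + 663 = 2775
Population now: 0–9=464, 10–19=501, 20–29=278, 30–39=236, 40–49=1231, 50+=2775
Total: 7980 → 5485; change = -2495; percentage change = -31.3%

-31.3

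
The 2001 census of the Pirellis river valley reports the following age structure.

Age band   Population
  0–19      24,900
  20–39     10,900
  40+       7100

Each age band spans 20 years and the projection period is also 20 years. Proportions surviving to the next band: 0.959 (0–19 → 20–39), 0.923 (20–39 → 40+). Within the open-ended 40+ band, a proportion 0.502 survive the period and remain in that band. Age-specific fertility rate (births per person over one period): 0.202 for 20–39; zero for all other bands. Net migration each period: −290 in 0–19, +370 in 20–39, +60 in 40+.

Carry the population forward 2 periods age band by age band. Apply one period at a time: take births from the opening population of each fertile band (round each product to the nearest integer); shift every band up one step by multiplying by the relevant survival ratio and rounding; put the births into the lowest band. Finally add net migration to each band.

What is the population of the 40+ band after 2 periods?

Call the bands 1 to 3, youngest first.
[period 1]
Births: 10900 × 0.202 = 2202
Band 2: 24900 × 0.959 = 23879
Band 3: 10900 × 0.923 + 7100 × 0.502 = 10061 + 3564 = 13625
Net migration: Band 1 − 290 → 1912; Band 2 + 370 → 24249; Band 3 + 60 → 13685
End of period: [1912, 24249, 13685]
[period 2]
Births: 24249 × 0.202 = 4898
Band 2: 1912 × 0.959 = 1834
Band 3: 24249 × 0.923 + 13685 × 0.502 = 22382 + 6870 = 29252
Net migration: Band 1 − 290 → 4608; Band 2 + 370 → 2204; Band 3 + 60 → 29312
End of period: [4608, 2204, 29312]

29312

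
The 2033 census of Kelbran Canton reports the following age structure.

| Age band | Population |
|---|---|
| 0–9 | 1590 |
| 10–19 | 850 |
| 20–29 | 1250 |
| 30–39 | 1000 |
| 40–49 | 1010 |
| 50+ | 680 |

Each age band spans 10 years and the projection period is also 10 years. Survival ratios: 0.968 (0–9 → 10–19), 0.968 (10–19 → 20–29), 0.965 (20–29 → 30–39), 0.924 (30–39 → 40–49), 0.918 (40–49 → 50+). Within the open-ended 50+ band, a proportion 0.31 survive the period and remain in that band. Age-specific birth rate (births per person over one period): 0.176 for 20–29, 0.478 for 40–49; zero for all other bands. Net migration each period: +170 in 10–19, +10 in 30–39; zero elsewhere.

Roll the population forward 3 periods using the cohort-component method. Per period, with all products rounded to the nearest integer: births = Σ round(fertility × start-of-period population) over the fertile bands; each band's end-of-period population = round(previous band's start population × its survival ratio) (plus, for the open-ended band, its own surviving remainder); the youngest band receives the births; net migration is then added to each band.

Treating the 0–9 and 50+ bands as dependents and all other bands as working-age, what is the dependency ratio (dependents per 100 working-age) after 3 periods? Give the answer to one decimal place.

57.1

(Groups numbered youngest = 1 to oldest = 6.)
[period 1]
Births: 1250 × 0.176 = 220, 1010 × 0.478 = 483 ⇒ total 703
Group 2: 1590 × 0.968 = 1539
Group 3: 850 × 0.968 = 823
Group 4: 1250 × 0.965 = 1206
Group 5: 1000 × 0.924 = 924
Group 6: 1010 × 0.918 + 680 × 0.31 = 927 + 211 = 1138
Net migration: Group 2 + 170 → 1709; Group 4 + 10 → 1216
Population now: 0–9=703, 10–19=1709, 20–29=823, 30–39=1216, 40–49=924, 50+=1138
[period 2]
Births: 823 × 0.176 = 145, 924 × 0.478 = 442 ⇒ total 587
Group 2: 703 × 0.968 = 681
Group 3: 1709 × 0.968 = 1654
Group 4: 823 × 0.965 = 794
Group 5: 1216 × 0.924 = 1124
Group 6: 924 × 0.918 + 1138 × 0.31 = 848 + 353 = 1201
Net migration: Group 2 + 170 → 851; Group 4 + 10 → 804
Population now: 0–9=587, 10–19=851, 20–29=1654, 30–39=804, 40–49=1124, 50+=1201
[period 3]
Births: 1654 × 0.176 = 291, 1124 × 0.478 = 537 ⇒ total 828
Group 2: 587 × 0.968 = 568
Group 3: 851 × 0.968 = 824
Group 4: 1654 × 0.965 = 1596
Group 5: 804 × 0.924 = 743
Group 6: 1124 × 0.918 + 1201 × 0.31 = 1032 + 372 = 1404
Net migration: Group 2 + 170 → 738; Group 4 + 10 → 1606
Population now: 0–9=828, 10–19=738, 20–29=824, 30–39=1606, 40–49=743, 50+=1404
Dependents (band 0–9 + band 50+) = 828 + 1404 = 2232; working-age = 3911; ratio = 2232/3911 × 100 = 57.1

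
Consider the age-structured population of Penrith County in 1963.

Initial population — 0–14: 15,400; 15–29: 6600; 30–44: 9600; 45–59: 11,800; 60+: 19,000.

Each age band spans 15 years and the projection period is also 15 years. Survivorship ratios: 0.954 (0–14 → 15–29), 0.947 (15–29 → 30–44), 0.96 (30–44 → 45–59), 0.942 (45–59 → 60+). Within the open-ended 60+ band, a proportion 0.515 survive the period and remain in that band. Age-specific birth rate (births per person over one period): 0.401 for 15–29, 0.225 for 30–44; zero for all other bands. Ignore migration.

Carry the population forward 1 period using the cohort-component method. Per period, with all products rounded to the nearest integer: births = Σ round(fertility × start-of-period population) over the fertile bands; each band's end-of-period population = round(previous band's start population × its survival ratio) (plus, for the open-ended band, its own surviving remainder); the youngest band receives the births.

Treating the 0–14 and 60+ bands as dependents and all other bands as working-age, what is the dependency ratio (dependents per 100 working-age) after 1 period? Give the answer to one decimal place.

85.2

Period 1.
Births: 6600 × 0.401 = 2647  |  9600 × 0.225 = 2160 — total 4807
15–29: 15400 × 0.954 = 14692
30–44: 6600 × 0.947 = 6250
45–59: 9600 × 0.96 = 9216
60+: 11800 × 0.942 + 19000 × 0.515 = 11116 + 9785 = 20901
Population now: 0–14=4807, 15–29=14692, 30–44=6250, 45–59=9216, 60+=20901
Dependents (band 0–14 + band 60+) = 4807 + 20901 = 25708; working-age = 30158; ratio = 25708/30158 × 100 = 85.2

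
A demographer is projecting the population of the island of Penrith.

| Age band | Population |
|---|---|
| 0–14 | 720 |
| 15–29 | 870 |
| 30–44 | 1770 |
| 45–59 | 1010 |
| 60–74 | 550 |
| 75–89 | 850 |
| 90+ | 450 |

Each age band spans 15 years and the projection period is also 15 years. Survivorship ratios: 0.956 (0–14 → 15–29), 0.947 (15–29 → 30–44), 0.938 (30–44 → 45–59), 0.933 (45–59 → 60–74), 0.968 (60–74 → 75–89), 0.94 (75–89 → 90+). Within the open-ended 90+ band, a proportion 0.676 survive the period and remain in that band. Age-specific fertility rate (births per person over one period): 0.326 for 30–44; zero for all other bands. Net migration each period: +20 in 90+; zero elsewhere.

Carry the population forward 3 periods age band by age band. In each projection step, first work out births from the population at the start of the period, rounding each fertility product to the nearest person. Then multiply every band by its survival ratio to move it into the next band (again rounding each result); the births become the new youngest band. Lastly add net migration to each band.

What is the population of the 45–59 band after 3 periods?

612

After projecting period 1:
Births: 1770 × 0.326 = 577
15–29: 720 × 0.956 = 688
30–44: 870 × 0.947 = 824
45–59: 1770 × 0.938 = 1660
60–74: 1010 × 0.933 = 942
75–89: 550 × 0.968 = 532
90+: 850 × 0.94 + 450 × 0.676 = 799 + 304 = 1103
Net migration: 90+ + 20 → 1123
Giving 577 / 688 / 824 / 1660 / 942 / 532 / 1123.
After projecting period 2:
Births: 824 × 0.326 = 269
15–29: 577 × 0.956 = 552
30–44: 688 × 0.947 = 652
45–59: 824 × 0.938 = 773
60–74: 1660 × 0.933 = 1549
75–89: 942 × 0.968 = 912
90+: 532 × 0.94 + 1123 × 0.676 = 500 + 759 = 1259
Net migration: 90+ + 20 → 1279
Giving 269 / 552 / 652 / 773 / 1549 / 912 / 1279.
After projecting period 3:
Births: 652 × 0.326 = 213
15–29: 269 × 0.956 = 257
30–44: 552 × 0.947 = 523
45–59: 652 × 0.938 = 612
60–74: 773 × 0.933 = 721
75–89: 1549 × 0.968 = 1499
90+: 912 × 0.94 + 1279 × 0.676 = 857 + 865 = 1722
Net migration: 90+ + 20 → 1742
Giving 213 / 257 / 523 / 612 / 721 / 1499 / 1742.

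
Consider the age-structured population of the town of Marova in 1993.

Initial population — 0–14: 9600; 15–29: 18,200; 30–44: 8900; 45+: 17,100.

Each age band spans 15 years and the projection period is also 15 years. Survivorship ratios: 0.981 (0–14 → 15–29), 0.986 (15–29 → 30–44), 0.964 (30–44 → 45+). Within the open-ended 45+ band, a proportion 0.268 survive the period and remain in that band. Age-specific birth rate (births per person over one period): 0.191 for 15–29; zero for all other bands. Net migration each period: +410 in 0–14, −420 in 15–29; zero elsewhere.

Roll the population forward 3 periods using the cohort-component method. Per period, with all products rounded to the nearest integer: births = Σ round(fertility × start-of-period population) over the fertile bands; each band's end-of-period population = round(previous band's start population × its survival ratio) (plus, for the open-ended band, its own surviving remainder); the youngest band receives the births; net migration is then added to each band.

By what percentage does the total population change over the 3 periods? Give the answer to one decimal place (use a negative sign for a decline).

Let band 1 be 0–14 through band 4 = 45+.
[period 1]
Births: 18200 × 0.191 = 3476
Band 2: 9600 × 0.981 = 9418
Band 3: 18200 × 0.986 = 17945
Band 4: 8900 × 0.964 + 17100 × 0.268 = 8580 + 4583 = 13163
Net migration: Band 1 + 410 → 3886; Band 2 − 420 → 8998
→ [3886, 8998, 17945, 13163]
[period 2]
Births: 8998 × 0.191 = 1719
Band 2: 3886 × 0.981 = 3812
Band 3: 8998 × 0.986 = 8872
Band 4: 17945 × 0.964 + 13163 × 0.268 = 17299 + 3528 = 20827
Net migration: Band 1 + 410 → 2129; Band 2 − 420 → 3392
→ [2129, 3392, 8872, 20827]
[period 3]
Births: 3392 × 0.191 = 648
Band 2: 2129 × 0.981 = 2089
Band 3: 3392 × 0.986 = 3345
Band 4: 8872 × 0.964 + 20827 × 0.268 = 8553 + 5582 = 14135
Net migration: Band 1 + 410 → 1058; Band 2 − 420 → 1669
→ [1058, 1669, 3345, 14135]
Total: 53800 → 20207; change = -33593; percentage change = -62.4%

-62.4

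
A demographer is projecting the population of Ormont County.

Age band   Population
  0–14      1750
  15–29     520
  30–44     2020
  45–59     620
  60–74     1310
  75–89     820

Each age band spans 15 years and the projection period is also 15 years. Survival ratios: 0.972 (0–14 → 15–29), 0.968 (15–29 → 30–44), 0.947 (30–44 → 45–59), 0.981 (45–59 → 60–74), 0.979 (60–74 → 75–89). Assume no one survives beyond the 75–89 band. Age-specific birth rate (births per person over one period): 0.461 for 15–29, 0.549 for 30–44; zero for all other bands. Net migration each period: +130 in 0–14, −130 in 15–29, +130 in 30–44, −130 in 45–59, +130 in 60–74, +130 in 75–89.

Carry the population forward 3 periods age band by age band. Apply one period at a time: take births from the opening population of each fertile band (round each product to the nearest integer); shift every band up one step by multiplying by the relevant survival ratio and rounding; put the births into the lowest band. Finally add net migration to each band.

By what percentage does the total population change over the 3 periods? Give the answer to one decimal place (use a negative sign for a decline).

[period 1]
Births: 520 × 0.461 = 240  |  2020 × 0.549 = 1109 → 1349
15–29: 1750 × 0.972 = 1701
30–44: 520 × 0.968 = 503
45–59: 2020 × 0.947 = 1913
60–74: 620 × 0.981 = 608
75–89: 1310 × 0.979 = 1282
Net migration: 0–14 + 130 → 1479; 15–29 − 130 → 1571; 30–44 + 130 → 633; 45–59 − 130 → 1783; 60–74 + 130 → 738; 75–89 + 130 → 1412
End of period: [1479, 1571, 633, 1783, 738, 1412]
[period 2]
Births: 1571 × 0.461 = 724  |  633 × 0.549 = 348 → 1072
15–29: 1479 × 0.972 = 1438
30–44: 1571 × 0.968 = 1521
45–59: 633 × 0.947 = 599
60–74: 1783 × 0.981 = 1749
75–89: 738 × 0.979 = 723
Net migration: 0–14 + 130 → 1202; 15–29 − 130 → 1308; 30–44 + 130 → 1651; 45–59 − 130 → 469; 60–74 + 130 → 1879; 75–89 + 130 → 853
End of period: [1202, 1308, 1651, 469, 1879, 853]
[period 3]
Births: 1308 × 0.461 = 603  |  1651 × 0.549 = 906 → 1509
15–29: 1202 × 0.972 = 1168
30–44: 1308 × 0.968 = 1266
45–59: 1651 × 0.947 = 1563
60–74: 469 × 0.981 = 460
75–89: 1879 × 0.979 = 1840
Net migration: 0–14 + 130 → 1639; 15–29 − 130 → 1038; 30–44 + 130 → 1396; 45–59 − 130 → 1433; 60–74 + 130 → 590; 75–89 + 130 → 1970
End of period: [1639, 1038, 1396, 1433, 590, 1970]
Total: 7040 → 8066; change = 1026; percentage change = 14.6%

14.6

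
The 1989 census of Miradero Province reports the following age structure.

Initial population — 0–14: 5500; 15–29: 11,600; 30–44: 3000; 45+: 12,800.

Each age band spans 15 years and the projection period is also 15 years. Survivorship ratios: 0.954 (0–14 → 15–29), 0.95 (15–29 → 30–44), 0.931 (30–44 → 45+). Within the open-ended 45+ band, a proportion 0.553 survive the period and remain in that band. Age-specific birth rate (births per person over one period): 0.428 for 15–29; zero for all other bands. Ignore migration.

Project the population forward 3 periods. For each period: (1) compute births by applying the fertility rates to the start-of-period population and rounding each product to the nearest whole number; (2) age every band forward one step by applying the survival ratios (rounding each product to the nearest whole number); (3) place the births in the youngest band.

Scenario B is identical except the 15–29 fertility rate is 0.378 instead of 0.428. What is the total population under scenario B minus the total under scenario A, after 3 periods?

-1223

— Period 1 —
Births: 11600 * 0.428 = 4965
15–29: 5500 * 0.954 = 5247
30–44: 11600 * 0.95 = 11020
45+: 3000 * 0.931 + 12800 * 0.553 = 2793 + 7078 = 9871
End of period: [4965, 5247, 11020, 9871]
— Period 2 —
Births: 5247 * 0.428 = 2246
15–29: 4965 * 0.954 = 4737
30–44: 5247 * 0.95 = 4985
45+: 11020 * 0.931 + 9871 * 0.553 = 10260 + 5459 = 15719
End of period: [2246, 4737, 4985, 15719]
— Period 3 —
Births: 4737 * 0.428 = 2027
15–29: 2246 * 0.954 = 2143
30–44: 4737 * 0.95 = 4500
45+: 4985 * 0.931 + 15719 * 0.553 = 4641 + 8693 = 13334
End of period: [2027, 2143, 4500, 13334]
Scenario A total after 3 periods: 22004
Scenario B projection —
— Period 1 —
Births: 11600 * 0.378 = 4385
15–29: 5500 * 0.954 = 5247
30–44: 11600 * 0.95 = 11020
45+: 3000 * 0.931 + 12800 * 0.553 = 2793 + 7078 = 9871
End of period: [4385, 5247, 11020, 9871]
— Period 2 —
Births: 5247 * 0.378 = 1983
15–29: 4385 * 0.954 = 4183
30–44: 5247 * 0.95 = 4985
45+: 11020 * 0.931 + 9871 * 0.553 = 10260 + 5459 = 15719
End of period: [1983, 4183, 4985, 15719]
— Period 3 —
Births: 4183 * 0.378 = 1581
15–29: 1983 * 0.954 = 1892
30–44: 4183 * 0.95 = 3974
45+: 4985 * 0.931 + 15719 * 0.553 = 4641 + 8693 = 13334
End of period: [1581, 1892, 3974, 13334]
Scenario B total after 3 periods: 20781
Difference B − A = 20781 − 22004 = -1223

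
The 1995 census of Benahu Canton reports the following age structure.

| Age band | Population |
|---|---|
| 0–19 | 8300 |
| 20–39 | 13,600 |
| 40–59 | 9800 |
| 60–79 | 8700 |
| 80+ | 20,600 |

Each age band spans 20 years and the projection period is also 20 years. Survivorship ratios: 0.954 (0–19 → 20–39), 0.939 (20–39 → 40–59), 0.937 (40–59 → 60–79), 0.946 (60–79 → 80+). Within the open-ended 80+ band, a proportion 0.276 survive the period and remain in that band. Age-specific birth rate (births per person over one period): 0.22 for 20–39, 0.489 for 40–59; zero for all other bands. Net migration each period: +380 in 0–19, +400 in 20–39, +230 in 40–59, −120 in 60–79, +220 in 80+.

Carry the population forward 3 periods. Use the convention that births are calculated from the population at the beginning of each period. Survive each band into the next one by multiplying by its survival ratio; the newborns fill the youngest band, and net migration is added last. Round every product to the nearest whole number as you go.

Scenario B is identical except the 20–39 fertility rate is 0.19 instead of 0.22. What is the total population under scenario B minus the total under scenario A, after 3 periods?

Let band 1 be 0–19 through band 5 = 80+.
Period 1.
Births: 13600 × 0.22 = 2992, 9800 × 0.489 = 4792 → total 7784
Band 2: 8300 × 0.954 = 7918
Band 3: 13600 × 0.939 = 12770
Band 4: 9800 × 0.937 = 9183
Band 5: 8700 × 0.946 + 20600 × 0.276 = 8230 + 5686 = 13916
Net migration: Band 1 + 380 → 8164; Band 2 + 400 → 8318; Band 3 + 230 → 13000; Band 4 − 120 → 9063; Band 5 + 220 → 14136
End of period: [8164, 8318, 13000, 9063, 14136]
Period 2.
Births: 8318 × 0.22 = 1830, 13000 × 0.489 = 6357 → total 8187
Band 2: 8164 × 0.954 = 7788
Band 3: 8318 × 0.939 = 7811
Band 4: 13000 × 0.937 = 12181
Band 5: 9063 × 0.946 + 14136 × 0.276 = 8574 + 3902 = 12476
Net migration: Band 1 + 380 → 8567; Band 2 + 400 → 8188; Band 3 + 230 → 8041; Band 4 − 120 → 12061; Band 5 + 220 → 12696
End of period: [8567, 8188, 8041, 12061, 12696]
Period 3.
Births: 8188 × 0.22 = 1801, 8041 × 0.489 = 3932 → total 5733
Band 2: 8567 × 0.954 = 8173
Band 3: 8188 × 0.939 = 7689
Band 4: 8041 × 0.937 = 7534
Band 5: 12061 × 0.946 + 12696 × 0.276 = 11410 + 3504 = 14914
Net migration: Band 1 + 380 → 6113; Band 2 + 400 → 8573; Band 3 + 230 → 7919; Band 4 − 120 → 7414; Band 5 + 220 → 15134
End of period: [6113, 8573, 7919, 7414, 15134]
Scenario A total after 3 periods: 45153
Scenario B projection —
Period 1.
Births: 13600 × 0.19 = 2584, 9800 × 0.489 = 4792 → total 7376
Band 2: 8300 × 0.954 = 7918
Band 3: 13600 × 0.939 = 12770
Band 4: 9800 × 0.937 = 9183
Band 5: 8700 × 0.946 + 20600 × 0.276 = 8230 + 5686 = 13916
Net migration: Band 1 + 380 → 7756; Band 2 + 400 → 8318; Band 3 + 230 → 13000; Band 4 − 120 → 9063; Band 5 + 220 → 14136
End of period: [7756, 8318, 13000, 9063, 14136]
Period 2.
Births: 8318 × 0.19 = 1580, 13000 × 0.489 = 6357 → total 7937
Band 2: 7756 × 0.954 = 7399
Band 3: 8318 × 0.939 = 7811
Band 4: 13000 × 0.937 = 12181
Band 5: 9063 × 0.946 + 14136 × 0.276 = 8574 + 3902 = 12476
Net migration: Band 1 + 380 → 8317; Band 2 + 400 → 7799; Band 3 + 230 → 8041; Band 4 − 120 → 12061; Band 5 + 220 → 12696
End of period: [8317, 7799, 8041, 12061, 12696]
Period 3.
Births: 7799 × 0.19 = 1482, 8041 × 0.489 = 3932 → total 5414
Band 2: 8317 × 0.954 = 7934
Band 3: 7799 × 0.939 = 7323
Band 4: 8041 × 0.937 = 7534
Band 5: 12061 × 0.946 + 12696 × 0.276 = 11410 + 3504 = 14914
Net migration: Band 1 + 380 → 5794; Band 2 + 400 → 8334; Band 3 + 230 → 7553; Band 4 − 120 → 7414; Band 5 + 220 → 15134
End of period: [5794, 8334, 7553, 7414, 15134]
Scenario B total after 3 periods: 44229
Difference B − A = 44229 − 45153 = -924

-924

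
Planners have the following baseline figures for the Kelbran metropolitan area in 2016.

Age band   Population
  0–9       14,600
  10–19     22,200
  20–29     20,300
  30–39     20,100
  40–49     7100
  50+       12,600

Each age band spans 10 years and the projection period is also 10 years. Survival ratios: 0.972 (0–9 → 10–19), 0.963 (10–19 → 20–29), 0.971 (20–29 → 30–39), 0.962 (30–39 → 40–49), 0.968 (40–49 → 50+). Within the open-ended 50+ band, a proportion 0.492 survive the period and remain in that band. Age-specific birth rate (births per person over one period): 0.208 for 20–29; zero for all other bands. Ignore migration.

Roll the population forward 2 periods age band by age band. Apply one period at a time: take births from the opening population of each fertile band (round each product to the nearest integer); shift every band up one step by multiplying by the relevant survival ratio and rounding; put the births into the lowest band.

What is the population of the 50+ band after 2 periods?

25148

(Groups numbered youngest = 1 to oldest = 6.)
[period 1]
Births: 20300 × 0.208 = 4222
Group 2: 14600 × 0.972 = 14191
Group 3: 22200 × 0.963 = 21379
Group 4: 20300 × 0.971 = 19711
Group 5: 20100 × 0.962 = 19336
Group 6: 7100 × 0.968 + 12600 × 0.492 = 6873 + 6199 = 13072
→ [4222, 14191, 21379, 19711, 19336, 13072]
[period 2]
Births: 21379 × 0.208 = 4447
Group 2: 4222 × 0.972 = 4104
Group 3: 14191 × 0.963 = 13666
Group 4: 21379 × 0.971 = 20759
Group 5: 19711 × 0.962 = 18962
Group 6: 19336 × 0.968 + 13072 × 0.492 = 18717 + 6431 = 25148
→ [4447, 4104, 13666, 20759, 18962, 25148]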